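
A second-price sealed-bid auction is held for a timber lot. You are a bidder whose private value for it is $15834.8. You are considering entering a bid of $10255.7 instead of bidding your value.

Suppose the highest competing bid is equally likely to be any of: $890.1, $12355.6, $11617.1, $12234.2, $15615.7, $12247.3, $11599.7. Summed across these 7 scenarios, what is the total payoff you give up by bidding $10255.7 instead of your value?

The deviation costs you only when the competing bid falls strictly between $10255.7 and $15834.8; elsewhere both bids give the same outcome.
$890.1: outcomes coincide → loss $0.
$12355.6: truthful payoff $3479.2, deviation payoff $0 → loss $3479.2.
$11617.1: truthful payoff $4217.7, deviation payoff $0 → loss $4217.7.
$12234.2: truthful payoff $3600.6, deviation payoff $0 → loss $3600.6.
$15615.7: truthful payoff $219.1, deviation payoff $0 → loss $219.1.
$12247.3: truthful payoff $3587.5, deviation payoff $0 → loss $3587.5.
$11599.7: truthful payoff $4235.1, deviation payoff $0 → loss $4235.1.
Total loss = $3479.2 + $4217.7 + $3600.6 + $219.1 + $3587.5 + $4235.1 = $19339.2.
Because the price is fixed by the runner-up's bid, deviating from your value can only change a good outcome into a bad one — never the reverse.

$19339.2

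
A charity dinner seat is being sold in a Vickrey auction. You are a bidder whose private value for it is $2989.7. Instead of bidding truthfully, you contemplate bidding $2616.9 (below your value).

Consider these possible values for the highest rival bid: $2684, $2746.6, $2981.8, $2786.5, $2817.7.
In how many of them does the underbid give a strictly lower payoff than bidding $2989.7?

5

The deviation hurts exactly when the highest competing bid lies strictly between $2616.9 and $2989.7 — underbidding then forfeits a profitable win.
$2684: inside the interval → strictly worse (loss $305.7).
$2746.6: inside the interval → strictly worse (loss $243.1).
$2981.8: inside the interval → strictly worse (loss $7.9).
$2786.5: inside the interval → strictly worse (loss $203.2).
$2817.7: inside the interval → strictly worse (loss $172).
Count: 5.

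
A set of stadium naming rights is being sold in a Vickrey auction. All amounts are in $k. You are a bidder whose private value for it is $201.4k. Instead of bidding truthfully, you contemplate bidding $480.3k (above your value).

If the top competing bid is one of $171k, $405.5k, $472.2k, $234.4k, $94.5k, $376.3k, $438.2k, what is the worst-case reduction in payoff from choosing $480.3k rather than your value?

$270.8k

$171k: same outcome either way → loss $0k.
$405.5k: truthful gives $0k, deviation gives −$204.1k → loss $204.1k.
$472.2k: truthful gives $0k, deviation gives −$270.8k → loss $270.8k.
$234.4k: truthful gives $0k, deviation gives −$33k → loss $33k.
$94.5k: same outcome either way → loss $0k.
$376.3k: truthful gives $0k, deviation gives −$174.9k → loss $174.9k.
$438.2k: truthful gives $0k, deviation gives −$236.8k → loss $236.8k.
Maximum loss: $270.8k.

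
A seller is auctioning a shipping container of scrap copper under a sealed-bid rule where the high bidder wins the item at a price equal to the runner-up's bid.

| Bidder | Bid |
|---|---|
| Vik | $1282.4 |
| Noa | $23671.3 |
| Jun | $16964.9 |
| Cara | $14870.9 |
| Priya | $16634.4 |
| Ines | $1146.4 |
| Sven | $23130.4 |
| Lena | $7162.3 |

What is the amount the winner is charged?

Highest bid: Noa at $23671.3, so Noa wins.
Second-highest bid: Sven at $23130.4 — that is the price the winner pays.

$23130.4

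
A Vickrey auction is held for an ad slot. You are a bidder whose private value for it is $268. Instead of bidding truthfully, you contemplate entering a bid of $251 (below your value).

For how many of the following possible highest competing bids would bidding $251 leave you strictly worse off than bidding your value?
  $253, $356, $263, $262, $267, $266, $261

6

The deviation hurts exactly when the highest competing bid lies strictly between $251 and $268 — underbidding then forfeits a profitable win.
$253: inside the interval → strictly worse (loss $15).
$356: above both → same outcome either way.
$263: inside the interval → strictly worse (loss $5).
$262: inside the interval → strictly worse (loss $6).
$267: inside the interval → strictly worse (loss $1).
$266: inside the interval → strictly worse (loss $2).
$261: inside the interval → strictly worse (loss $7).
Count: 6.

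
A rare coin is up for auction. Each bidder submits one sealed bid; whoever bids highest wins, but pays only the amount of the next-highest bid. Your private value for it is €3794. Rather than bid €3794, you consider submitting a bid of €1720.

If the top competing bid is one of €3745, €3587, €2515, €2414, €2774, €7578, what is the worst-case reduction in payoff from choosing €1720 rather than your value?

€1380

€3745: truthful gives €49, deviation gives €0 → loss €49.
€3587: truthful gives €207, deviation gives €0 → loss €207.
€2515: truthful gives €1279, deviation gives €0 → loss €1279.
€2414: truthful gives €1380, deviation gives €0 → loss €1380.
€2774: truthful gives €1020, deviation gives €0 → loss €1020.
€7578: same outcome either way → loss €0.
Maximum loss: €1380.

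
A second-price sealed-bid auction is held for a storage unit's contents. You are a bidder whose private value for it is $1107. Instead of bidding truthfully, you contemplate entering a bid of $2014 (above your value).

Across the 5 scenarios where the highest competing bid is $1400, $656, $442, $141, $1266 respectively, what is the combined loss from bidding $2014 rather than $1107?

The deviation costs you only when the competing bid falls strictly between $1107 and $2014; elsewhere both bids give the same outcome.
$1400: truthful payoff $0, deviation payoff −$293 → loss $293.
$656: outcomes coincide → loss $0.
$442: outcomes coincide → loss $0.
$141: outcomes coincide → loss $0.
$1266: truthful payoff $0, deviation payoff −$159 → loss $159.
Total loss = $293 + $159 = $452.

$452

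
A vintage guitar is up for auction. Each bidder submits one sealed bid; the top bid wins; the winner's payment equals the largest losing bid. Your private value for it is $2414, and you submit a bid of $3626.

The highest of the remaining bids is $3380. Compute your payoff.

Your bid $3626 exceeds the highest competing bid $3380, so you win.
In a second-price auction the winner pays the second-highest bid, $3380.
Payoff = value − price = $2414 − $3380 = −$966.

−$966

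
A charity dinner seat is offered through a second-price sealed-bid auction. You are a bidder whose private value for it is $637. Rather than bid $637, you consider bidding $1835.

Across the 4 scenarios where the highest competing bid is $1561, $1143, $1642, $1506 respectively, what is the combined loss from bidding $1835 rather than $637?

The deviation costs you only when the competing bid falls strictly between $637 and $1835; elsewhere both bids give the same outcome.
$1561: truthful payoff $0, deviation payoff −$924 → loss $924.
$1143: truthful payoff $0, deviation payoff −$506 → loss $506.
$1642: truthful payoff $0, deviation payoff −$1005 → loss $1005.
$1506: truthful payoff $0, deviation payoff −$869 → loss $869.
Total loss = $924 + $506 + $1005 + $869 = $3304.

$3304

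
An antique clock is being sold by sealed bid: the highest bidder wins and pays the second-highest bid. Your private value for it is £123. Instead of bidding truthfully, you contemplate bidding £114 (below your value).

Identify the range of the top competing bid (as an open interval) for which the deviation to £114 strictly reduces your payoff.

If the competing bid is below £114, both bids win at the same price — no difference.
If it is above £123, both bids lose — no difference.
If it lies strictly between £114 and £123, bidding your value wins at a price below your value (positive payoff) while bidding £114 loses (payoff 0).
So the deviation strictly hurts on the open interval (£114, £123).

(£114, £123)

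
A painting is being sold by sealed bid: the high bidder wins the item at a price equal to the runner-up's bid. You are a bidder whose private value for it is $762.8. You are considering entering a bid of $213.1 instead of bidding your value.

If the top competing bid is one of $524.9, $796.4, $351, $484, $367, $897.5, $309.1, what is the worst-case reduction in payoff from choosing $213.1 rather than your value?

$524.9: truthful gives $237.9, deviation gives $0 → loss $237.9.
$796.4: same outcome either way → loss $0.
$351: truthful gives $411.8, deviation gives $0 → loss $411.8.
$484: truthful gives $278.8, deviation gives $0 → loss $278.8.
$367: truthful gives $395.8, deviation gives $0 → loss $395.8.
$897.5: same outcome either way → loss $0.
$309.1: truthful gives $453.7, deviation gives $0 → loss $453.7.
Maximum loss: $453.7.

$453.7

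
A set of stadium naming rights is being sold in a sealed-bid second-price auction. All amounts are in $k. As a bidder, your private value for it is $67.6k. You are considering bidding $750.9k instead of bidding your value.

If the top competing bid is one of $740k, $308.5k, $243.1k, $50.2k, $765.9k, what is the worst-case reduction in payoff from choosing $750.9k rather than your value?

$740k: truthful gives $0k, deviation gives −$672.4k → loss $672.4k.
$308.5k: truthful gives $0k, deviation gives −$240.9k → loss $240.9k.
$243.1k: truthful gives $0k, deviation gives −$175.5k → loss $175.5k.
$50.2k: same outcome either way → loss $0k.
$765.9k: same outcome either way → loss $0k.
Maximum loss: $672.4k.

$672.4k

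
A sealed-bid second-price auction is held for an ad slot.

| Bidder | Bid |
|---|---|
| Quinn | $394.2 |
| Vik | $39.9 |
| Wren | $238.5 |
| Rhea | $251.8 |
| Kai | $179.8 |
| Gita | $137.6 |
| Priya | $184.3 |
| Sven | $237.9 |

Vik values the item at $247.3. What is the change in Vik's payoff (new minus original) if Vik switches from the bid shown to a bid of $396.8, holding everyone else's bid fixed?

The highest bid among the other bidders is $394.2; Vik's bid doesn't change that.
Original bid $39.9: Vik is not highest (top rival bid is $394.2); payoff $0.
Alternative bid $396.8: Vik is highest, pays the top rival bid $394.2; payoff $247.3 − $394.2 = −$146.9.
Change in payoff = −$146.9 − ($0) = −$146.9.

−$146.9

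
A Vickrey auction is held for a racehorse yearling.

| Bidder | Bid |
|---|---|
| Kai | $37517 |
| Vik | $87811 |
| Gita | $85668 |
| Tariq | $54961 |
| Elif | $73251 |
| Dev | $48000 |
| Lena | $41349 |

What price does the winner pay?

Highest bid: Vik at $87811, so Vik wins.
Second-highest bid: Gita at $85668 — that is the price the winner pays.

$85668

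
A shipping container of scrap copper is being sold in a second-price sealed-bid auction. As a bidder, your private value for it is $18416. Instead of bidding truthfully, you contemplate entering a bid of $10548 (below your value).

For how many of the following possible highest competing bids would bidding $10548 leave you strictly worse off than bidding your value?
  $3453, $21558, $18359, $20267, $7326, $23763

1

The deviation hurts exactly when the highest competing bid lies strictly between $10548 and $18416 — underbidding then forfeits a profitable win.
$3453: below both → same outcome either way.
$21558: above both → same outcome either way.
$18359: inside the interval → strictly worse (loss $57).
$20267: above both → same outcome either way.
$7326: below both → same outcome either way.
$23763: above both → same outcome either way.
Count: 1.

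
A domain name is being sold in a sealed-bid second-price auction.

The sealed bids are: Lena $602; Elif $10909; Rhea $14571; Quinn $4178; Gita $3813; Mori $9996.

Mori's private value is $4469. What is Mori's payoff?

$0

Highest bid: Rhea at $14571, so Rhea wins.
Second-highest bid: Elif at $10909 — that is the price the winner pays.
Mori did not win, so Mori pays nothing and receives nothing: payoff $0.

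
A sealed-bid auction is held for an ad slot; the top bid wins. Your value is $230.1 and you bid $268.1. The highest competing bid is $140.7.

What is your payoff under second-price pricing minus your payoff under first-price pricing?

$127.4

You have the highest bid, so you win under either rule.
Second-price: pay $140.7 → payoff $89.4.
First-price: pay your own bid $268.1 → payoff −$38.
Difference = $89.4 − (−$38) = $127.4.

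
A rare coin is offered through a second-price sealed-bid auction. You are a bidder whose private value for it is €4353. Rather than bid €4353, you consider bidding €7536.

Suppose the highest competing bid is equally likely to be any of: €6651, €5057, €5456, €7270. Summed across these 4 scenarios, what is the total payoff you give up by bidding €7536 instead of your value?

The deviation costs you only when the competing bid falls strictly between €4353 and €7536; elsewhere both bids give the same outcome.
€6651: truthful payoff €0, deviation payoff −€2298 → loss €2298.
€5057: truthful payoff €0, deviation payoff −€704 → loss €704.
€5456: truthful payoff €0, deviation payoff −€1103 → loss €1103.
€7270: truthful payoff €0, deviation payoff −€2917 → loss €2917.
Total loss = €2298 + €704 + €1103 + €2917 = €7022.
In a second-price auction your bid sets only whether you win, not what you pay, so bidding your true value is weakly dominant.

€7022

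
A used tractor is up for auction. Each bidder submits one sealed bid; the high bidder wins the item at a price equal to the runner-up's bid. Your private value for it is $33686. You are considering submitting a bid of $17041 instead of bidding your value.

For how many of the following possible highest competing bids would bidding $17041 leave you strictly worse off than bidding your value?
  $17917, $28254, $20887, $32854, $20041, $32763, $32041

7

The deviation hurts exactly when the highest competing bid lies strictly between $17041 and $33686 — underbidding then forfeits a profitable win.
$17917: inside the interval → strictly worse (loss $15769).
$28254: inside the interval → strictly worse (loss $5432).
$20887: inside the interval → strictly worse (loss $12799).
$32854: inside the interval → strictly worse (loss $832).
$20041: inside the interval → strictly worse (loss $13645).
$32763: inside the interval → strictly worse (loss $923).
$32041: inside the interval → strictly worse (loss $1645).
Count: 7.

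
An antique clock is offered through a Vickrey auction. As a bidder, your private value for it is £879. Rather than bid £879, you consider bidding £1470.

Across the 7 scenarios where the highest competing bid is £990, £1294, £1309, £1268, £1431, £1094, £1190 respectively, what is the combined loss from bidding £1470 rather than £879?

The deviation costs you only when the competing bid falls strictly between £879 and £1470; elsewhere both bids give the same outcome.
£990: truthful payoff £0, deviation payoff −£111 → loss £111.
£1294: truthful payoff £0, deviation payoff −£415 → loss £415.
£1309: truthful payoff £0, deviation payoff −£430 → loss £430.
£1268: truthful payoff £0, deviation payoff −£389 → loss £389.
£1431: truthful payoff £0, deviation payoff −£552 → loss £552.
£1094: truthful payoff £0, deviation payoff −£215 → loss £215.
£1190: truthful payoff £0, deviation payoff −£311 → loss £311.
Total loss = £111 + £415 + £430 + £389 + £552 + £215 + £311 = £2423.

£2423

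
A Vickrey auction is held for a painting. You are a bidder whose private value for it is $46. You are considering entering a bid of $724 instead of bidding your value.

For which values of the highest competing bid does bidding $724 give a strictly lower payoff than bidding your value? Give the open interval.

If the competing bid is below $46, both bids win at the same price — no difference.
If it is above $724, both bids lose — no difference.
If it lies strictly between $46 and $724, bidding your value loses (payoff 0) while bidding $724 wins at a price above your value (payoff negative).
So the deviation strictly hurts on the open interval ($46, $724).

($46, $724)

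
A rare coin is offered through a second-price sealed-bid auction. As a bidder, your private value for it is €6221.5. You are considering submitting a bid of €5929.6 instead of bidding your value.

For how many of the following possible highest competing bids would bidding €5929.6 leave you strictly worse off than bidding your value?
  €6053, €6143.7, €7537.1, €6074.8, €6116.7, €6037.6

The deviation hurts exactly when the highest competing bid lies strictly between €5929.6 and €6221.5 — underbidding then forfeits a profitable win.
€6053: inside the interval → strictly worse (loss €168.5).
€6143.7: inside the interval → strictly worse (loss €77.8).
€7537.1: above both → same outcome either way.
€6074.8: inside the interval → strictly worse (loss €146.7).
€6116.7: inside the interval → strictly worse (loss €104.8).
€6037.6: inside the interval → strictly worse (loss €183.9).
Count: 5.

5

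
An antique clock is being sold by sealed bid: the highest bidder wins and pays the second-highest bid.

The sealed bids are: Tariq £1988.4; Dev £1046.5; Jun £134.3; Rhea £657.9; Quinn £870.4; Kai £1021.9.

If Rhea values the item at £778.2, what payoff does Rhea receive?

£0

Highest bid: Tariq at £1988.4, so Tariq wins.
Second-highest bid: Dev at £1046.5 — that is the price the winner pays.
Rhea did not win, so Rhea pays nothing and receives nothing: payoff £0.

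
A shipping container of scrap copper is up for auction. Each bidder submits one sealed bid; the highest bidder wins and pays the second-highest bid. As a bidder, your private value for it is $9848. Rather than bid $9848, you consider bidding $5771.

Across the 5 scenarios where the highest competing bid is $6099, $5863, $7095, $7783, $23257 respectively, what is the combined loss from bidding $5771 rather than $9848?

The deviation costs you only when the competing bid falls strictly between $5771 and $9848; elsewhere both bids give the same outcome.
$6099: truthful payoff $3749, deviation payoff $0 → loss $3749.
$5863: truthful payoff $3985, deviation payoff $0 → loss $3985.
$7095: truthful payoff $2753, deviation payoff $0 → loss $2753.
$7783: truthful payoff $2065, deviation payoff $0 → loss $2065.
$23257: outcomes coincide → loss $0.
Total loss = $3749 + $3985 + $2753 + $2065 = $12552.

$12552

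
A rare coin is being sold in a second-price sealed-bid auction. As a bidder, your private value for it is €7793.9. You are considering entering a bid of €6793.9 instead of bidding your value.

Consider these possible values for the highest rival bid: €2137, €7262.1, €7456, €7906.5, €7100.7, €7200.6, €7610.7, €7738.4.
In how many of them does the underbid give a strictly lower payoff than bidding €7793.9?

6

The deviation hurts exactly when the highest competing bid lies strictly between €6793.9 and €7793.9 — underbidding then forfeits a profitable win.
€2137: below both → same outcome either way.
€7262.1: inside the interval → strictly worse (loss €531.8).
€7456: inside the interval → strictly worse (loss €337.9).
€7906.5: above both → same outcome either way.
€7100.7: inside the interval → strictly worse (loss €693.2).
€7200.6: inside the interval → strictly worse (loss €593.3).
€7610.7: inside the interval → strictly worse (loss €183.2).
€7738.4: inside the interval → strictly worse (loss €55.5).
Count: 6.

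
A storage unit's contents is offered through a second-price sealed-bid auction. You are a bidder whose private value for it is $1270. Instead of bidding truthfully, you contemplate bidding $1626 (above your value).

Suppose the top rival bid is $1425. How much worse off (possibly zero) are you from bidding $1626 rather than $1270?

Bidding your value $1270: you lose (since $1270 < $1425). Payoff $0.
Bidding $1626: you win and pay $1425. Payoff $1270 − $1425 = −$155.
The competing bid $1425 lies between your value and your inflated bid, so overbidding wins an item priced above your value.
Loss from deviating = $0 − (−$155) = $155.

$155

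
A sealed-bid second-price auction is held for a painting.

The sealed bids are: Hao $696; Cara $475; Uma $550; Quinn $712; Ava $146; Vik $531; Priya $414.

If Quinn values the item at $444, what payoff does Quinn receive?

Highest bid: Quinn at $712, so Quinn wins.
Second-highest bid: Hao at $696 — that is the price the winner pays.
Quinn's payoff = value − price = $444 − $696 = −$252.

−$252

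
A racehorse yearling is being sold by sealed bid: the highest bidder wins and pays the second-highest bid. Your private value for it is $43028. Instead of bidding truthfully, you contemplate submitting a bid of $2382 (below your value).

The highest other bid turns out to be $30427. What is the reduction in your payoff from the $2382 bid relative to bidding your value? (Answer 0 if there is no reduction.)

$12601

Bidding your value $43028: you win (since $43028 > $30427) and pay $30427. Payoff $12601.
Bidding $2382: you lose. Payoff $0.
The competing bid $30427 lies between your shaded bid and your value, so underbidding forfeits an item you could have won at a profitable price.
Loss from deviating = $12601 − ($0) = $12601.
Truthful bidding weakly dominates here: raising your bid can only win items priced above your value, and lowering it can only forfeit items priced below.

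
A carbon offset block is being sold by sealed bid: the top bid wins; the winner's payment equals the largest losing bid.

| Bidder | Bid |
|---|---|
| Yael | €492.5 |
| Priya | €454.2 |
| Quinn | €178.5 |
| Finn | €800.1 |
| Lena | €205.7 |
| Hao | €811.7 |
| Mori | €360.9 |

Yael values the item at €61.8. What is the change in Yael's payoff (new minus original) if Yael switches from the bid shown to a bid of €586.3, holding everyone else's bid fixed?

The highest bid among the other bidders is €811.7; Yael's bid doesn't change that.
Original bid €492.5: Yael is not highest (top rival bid is €811.7); payoff €0.
Alternative bid €586.3: Yael is not highest (top rival bid is €811.7); payoff €0.
Change in payoff = €0 − (€0) = €0.

€0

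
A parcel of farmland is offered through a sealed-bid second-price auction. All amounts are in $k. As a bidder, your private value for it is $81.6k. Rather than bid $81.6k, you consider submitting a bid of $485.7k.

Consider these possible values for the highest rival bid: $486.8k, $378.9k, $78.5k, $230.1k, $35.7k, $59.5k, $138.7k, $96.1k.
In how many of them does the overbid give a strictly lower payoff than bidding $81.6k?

4

The deviation hurts exactly when the highest competing bid lies strictly between $81.6k and $485.7k — overbidding then wins at a price above your value.
$486.8k: above both → same outcome either way.
$378.9k: inside the interval → strictly worse (loss $297.3k).
$78.5k: below both → same outcome either way.
$230.1k: inside the interval → strictly worse (loss $148.5k).
$35.7k: below both → same outcome either way.
$59.5k: below both → same outcome either way.
$138.7k: inside the interval → strictly worse (loss $57.1k).
$96.1k: inside the interval → strictly worse (loss $14.5k).
Count: 4.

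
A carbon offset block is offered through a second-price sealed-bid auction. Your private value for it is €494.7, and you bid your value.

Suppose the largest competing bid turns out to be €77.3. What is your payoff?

€417.4

Your bid €494.7 exceeds the highest competing bid €77.3, so you win.
In a second-price auction the winner pays the second-highest bid, €77.3.
Payoff = value − price = €494.7 − €77.3 = €417.4.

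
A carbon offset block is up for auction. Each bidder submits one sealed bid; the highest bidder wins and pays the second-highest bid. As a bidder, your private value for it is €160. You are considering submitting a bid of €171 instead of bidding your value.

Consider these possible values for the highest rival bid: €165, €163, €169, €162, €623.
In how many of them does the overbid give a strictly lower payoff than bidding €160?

4

The deviation hurts exactly when the highest competing bid lies strictly between €160 and €171 — overbidding then wins at a price above your value.
€165: inside the interval → strictly worse (loss €5).
€163: inside the interval → strictly worse (loss €3).
€169: inside the interval → strictly worse (loss €9).
€162: inside the interval → strictly worse (loss €2).
€623: above both → same outcome either way.
Count: 4.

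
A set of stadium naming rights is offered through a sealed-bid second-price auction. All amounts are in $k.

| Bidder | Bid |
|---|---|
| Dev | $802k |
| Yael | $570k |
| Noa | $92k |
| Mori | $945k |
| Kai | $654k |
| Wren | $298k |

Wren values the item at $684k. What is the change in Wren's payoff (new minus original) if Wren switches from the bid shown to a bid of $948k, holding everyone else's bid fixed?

The highest bid among the other bidders is $945k; Wren's bid doesn't change that.
Original bid $298k: Wren is not highest (top rival bid is $945k); payoff $0k.
Alternative bid $948k: Wren is highest, pays the top rival bid $945k; payoff $684k − $945k = −$261k.
Change in payoff = −$261k − ($0k) = −$261k.

−$261k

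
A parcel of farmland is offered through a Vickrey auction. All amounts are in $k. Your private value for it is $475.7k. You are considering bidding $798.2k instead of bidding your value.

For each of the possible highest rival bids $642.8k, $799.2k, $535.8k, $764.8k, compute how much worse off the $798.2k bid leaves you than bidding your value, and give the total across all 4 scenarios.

$516.3k

The deviation costs you only when the competing bid falls strictly between $475.7k and $798.2k; elsewhere both bids give the same outcome.
$642.8k: truthful payoff $0k, deviation payoff −$167.1k → loss $167.1k.
$799.2k: outcomes coincide → loss $0k.
$535.8k: truthful payoff $0k, deviation payoff −$60.1k → loss $60.1k.
$764.8k: truthful payoff $0k, deviation payoff −$289.1k → loss $289.1k.
Total loss = $167.1k + $60.1k + $289.1k = $516.3k.
Because the price is fixed by the runner-up's bid, deviating from your value can only change a good outcome into a bad one — never the reverse.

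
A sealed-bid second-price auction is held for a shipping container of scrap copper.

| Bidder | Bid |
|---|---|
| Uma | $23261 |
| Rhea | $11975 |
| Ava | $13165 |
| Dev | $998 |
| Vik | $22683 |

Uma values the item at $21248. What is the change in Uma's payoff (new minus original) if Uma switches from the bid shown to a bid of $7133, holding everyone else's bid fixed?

The highest bid among the other bidders is $22683; Uma's bid doesn't change that.
Original bid $23261: Uma is highest, pays the top rival bid $22683; payoff $21248 − $22683 = −$1435.
Alternative bid $7133: Uma is not highest (top rival bid is $22683); payoff $0.
Change in payoff = $0 − (−$1435) = $1435.

$1435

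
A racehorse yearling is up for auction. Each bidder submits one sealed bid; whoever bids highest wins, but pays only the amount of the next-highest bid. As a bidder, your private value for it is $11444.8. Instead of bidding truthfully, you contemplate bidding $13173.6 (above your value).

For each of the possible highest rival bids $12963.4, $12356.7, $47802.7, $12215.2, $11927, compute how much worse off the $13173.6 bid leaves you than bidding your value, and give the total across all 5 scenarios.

The deviation costs you only when the competing bid falls strictly between $11444.8 and $13173.6; elsewhere both bids give the same outcome.
$12963.4: truthful payoff $0, deviation payoff −$1518.6 → loss $1518.6.
$12356.7: truthful payoff $0, deviation payoff −$911.9 → loss $911.9.
$47802.7: outcomes coincide → loss $0.
$12215.2: truthful payoff $0, deviation payoff −$770.4 → loss $770.4.
$11927: truthful payoff $0, deviation payoff −$482.2 → loss $482.2.
Total loss = $1518.6 + $911.9 + $770.4 + $482.2 = $3683.1.

$3683.1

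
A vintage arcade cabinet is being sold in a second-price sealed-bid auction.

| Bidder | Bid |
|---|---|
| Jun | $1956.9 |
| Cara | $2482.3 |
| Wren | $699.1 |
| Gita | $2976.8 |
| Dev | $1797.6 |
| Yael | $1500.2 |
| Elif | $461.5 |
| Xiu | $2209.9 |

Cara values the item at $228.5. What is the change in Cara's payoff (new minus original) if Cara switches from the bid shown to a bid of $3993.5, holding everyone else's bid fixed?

−$2748.3

The highest bid among the other bidders is $2976.8; Cara's bid doesn't change that.
Original bid $2482.3: Cara is not highest (top rival bid is $2976.8); payoff $0.
Alternative bid $3993.5: Cara is highest, pays the top rival bid $2976.8; payoff $228.5 − $2976.8 = −$2748.3.
Change in payoff = −$2748.3 − ($0) = −$2748.3.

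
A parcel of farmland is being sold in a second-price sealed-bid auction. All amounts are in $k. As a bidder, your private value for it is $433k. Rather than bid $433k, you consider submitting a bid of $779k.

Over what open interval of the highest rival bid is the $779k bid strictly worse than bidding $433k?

If the competing bid is below $433k, both bids win at the same price — no difference.
If it is above $779k, both bids lose — no difference.
If it lies strictly between $433k and $779k, bidding your value loses (payoff 0) while bidding $779k wins at a price above your value (payoff negative).
So the deviation strictly hurts on the open interval ($433k, $779k).

($433k, $779k)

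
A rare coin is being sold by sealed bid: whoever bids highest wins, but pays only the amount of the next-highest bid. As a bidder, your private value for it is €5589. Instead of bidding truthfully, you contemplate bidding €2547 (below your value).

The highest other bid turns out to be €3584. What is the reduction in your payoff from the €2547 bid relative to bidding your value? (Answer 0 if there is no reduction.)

€2005

Bidding your value €5589: you win (since €5589 > €3584) and pay €3584. Payoff €2005.
Bidding €2547: you lose. Payoff €0.
The competing bid €3584 lies between your shaded bid and your value, so underbidding forfeits an item you could have won at a profitable price.
Loss from deviating = €2005 − (€0) = €2005.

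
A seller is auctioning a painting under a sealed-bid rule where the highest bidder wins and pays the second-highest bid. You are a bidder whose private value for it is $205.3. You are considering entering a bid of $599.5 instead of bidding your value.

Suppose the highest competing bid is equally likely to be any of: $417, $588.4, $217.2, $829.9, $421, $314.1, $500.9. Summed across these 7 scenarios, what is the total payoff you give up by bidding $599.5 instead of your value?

$1226.8

The deviation costs you only when the competing bid falls strictly between $205.3 and $599.5; elsewhere both bids give the same outcome.
$417: truthful payoff $0, deviation payoff −$211.7 → loss $211.7.
$588.4: truthful payoff $0, deviation payoff −$383.1 → loss $383.1.
$217.2: truthful payoff $0, deviation payoff −$11.9 → loss $11.9.
$829.9: outcomes coincide → loss $0.
$421: truthful payoff $0, deviation payoff −$215.7 → loss $215.7.
$314.1: truthful payoff $0, deviation payoff −$108.8 → loss $108.8.
$500.9: truthful payoff $0, deviation payoff −$295.6 → loss $295.6.
Total loss = $211.7 + $383.1 + $11.9 + $215.7 + $108.8 + $295.6 = $1226.8.
Truthful bidding weakly dominates here: raising your bid can only win items priced above your value, and lowering it can only forfeit items priced below.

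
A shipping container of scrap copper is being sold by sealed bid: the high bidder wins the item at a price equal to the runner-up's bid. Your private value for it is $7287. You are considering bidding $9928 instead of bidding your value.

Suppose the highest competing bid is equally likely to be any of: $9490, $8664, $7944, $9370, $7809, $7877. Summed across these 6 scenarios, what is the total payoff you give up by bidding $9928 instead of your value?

The deviation costs you only when the competing bid falls strictly between $7287 and $9928; elsewhere both bids give the same outcome.
$9490: truthful payoff $0, deviation payoff −$2203 → loss $2203.
$8664: truthful payoff $0, deviation payoff −$1377 → loss $1377.
$7944: truthful payoff $0, deviation payoff −$657 → loss $657.
$9370: truthful payoff $0, deviation payoff −$2083 → loss $2083.
$7809: truthful payoff $0, deviation payoff −$522 → loss $522.
$7877: truthful payoff $0, deviation payoff −$590 → loss $590.
Total loss = $2203 + $1377 + $657 + $2083 + $522 + $590 = $7432.
Truthful bidding weakly dominates here: raising your bid can only win items priced above your value, and lowering it can only forfeit items priced below.

$7432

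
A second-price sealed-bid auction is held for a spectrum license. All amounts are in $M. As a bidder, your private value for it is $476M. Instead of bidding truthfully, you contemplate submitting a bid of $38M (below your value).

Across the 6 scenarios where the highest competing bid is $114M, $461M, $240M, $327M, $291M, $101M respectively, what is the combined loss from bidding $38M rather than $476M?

The deviation costs you only when the competing bid falls strictly between $38M and $476M; elsewhere both bids give the same outcome.
$114M: truthful payoff $362M, deviation payoff $0M → loss $362M.
$461M: truthful payoff $15M, deviation payoff $0M → loss $15M.
$240M: truthful payoff $236M, deviation payoff $0M → loss $236M.
$327M: truthful payoff $149M, deviation payoff $0M → loss $149M.
$291M: truthful payoff $185M, deviation payoff $0M → loss $185M.
$101M: truthful payoff $375M, deviation payoff $0M → loss $375M.
Total loss = $362M + $15M + $236M + $149M + $185M + $375M = $1322M.
In a second-price auction your bid sets only whether you win, not what you pay, so bidding your true value is weakly dominant.

$1322M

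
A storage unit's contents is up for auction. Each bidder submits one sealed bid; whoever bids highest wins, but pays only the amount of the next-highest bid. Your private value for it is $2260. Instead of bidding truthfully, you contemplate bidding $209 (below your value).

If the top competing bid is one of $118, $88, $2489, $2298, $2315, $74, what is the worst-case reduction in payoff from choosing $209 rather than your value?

$118: same outcome either way → loss $0.
$88: same outcome either way → loss $0.
$2489: same outcome either way → loss $0.
$2298: same outcome either way → loss $0.
$2315: same outcome either way → loss $0.
$74: same outcome either way → loss $0.
Maximum loss: $0.

$0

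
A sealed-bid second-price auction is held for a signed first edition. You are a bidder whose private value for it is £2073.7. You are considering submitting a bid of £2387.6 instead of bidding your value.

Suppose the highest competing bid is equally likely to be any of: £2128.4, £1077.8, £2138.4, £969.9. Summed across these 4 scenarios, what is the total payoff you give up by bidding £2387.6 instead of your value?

£119.4

The deviation costs you only when the competing bid falls strictly between £2073.7 and £2387.6; elsewhere both bids give the same outcome.
£2128.4: truthful payoff £0, deviation payoff −£54.7 → loss £54.7.
£1077.8: outcomes coincide → loss £0.
£2138.4: truthful payoff £0, deviation payoff −£64.7 → loss £64.7.
£969.9: outcomes coincide → loss £0.
Total loss = £54.7 + £64.7 = £119.4.
Because the price is fixed by the runner-up's bid, deviating from your value can only change a good outcome into a bad one — never the reverse.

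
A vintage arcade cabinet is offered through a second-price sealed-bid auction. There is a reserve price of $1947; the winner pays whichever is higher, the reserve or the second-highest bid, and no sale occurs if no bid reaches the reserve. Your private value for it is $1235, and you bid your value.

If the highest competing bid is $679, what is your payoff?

$0

Your bid $1235 is the highest bid but falls below the reserve $1947, so the item goes unsold. Payoff $0.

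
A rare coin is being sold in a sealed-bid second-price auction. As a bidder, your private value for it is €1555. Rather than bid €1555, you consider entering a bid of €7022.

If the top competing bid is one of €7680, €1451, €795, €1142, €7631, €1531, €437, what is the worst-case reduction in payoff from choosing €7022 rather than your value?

€0

€7680: same outcome either way → loss €0.
€1451: same outcome either way → loss €0.
€795: same outcome either way → loss €0.
€1142: same outcome either way → loss €0.
€7631: same outcome either way → loss €0.
€1531: same outcome either way → loss €0.
€437: same outcome either way → loss €0.
Maximum loss: €0.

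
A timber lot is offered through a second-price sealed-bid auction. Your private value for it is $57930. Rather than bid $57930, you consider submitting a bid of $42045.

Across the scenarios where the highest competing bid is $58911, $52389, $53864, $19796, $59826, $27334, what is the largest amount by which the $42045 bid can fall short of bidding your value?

$58911: same outcome either way → loss $0.
$52389: truthful gives $5541, deviation gives $0 → loss $5541.
$53864: truthful gives $4066, deviation gives $0 → loss $4066.
$19796: same outcome either way → loss $0.
$59826: same outcome either way → loss $0.
$27334: same outcome either way → loss $0.
Maximum loss: $5541.

$5541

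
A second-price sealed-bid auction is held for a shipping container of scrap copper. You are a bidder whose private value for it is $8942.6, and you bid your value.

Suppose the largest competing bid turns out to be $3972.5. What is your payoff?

$4970.1

Your bid $8942.6 exceeds the highest competing bid $3972.5, so you win.
In a second-price auction the winner pays the second-highest bid, $3972.5.
Payoff = value − price = $8942.6 − $3972.5 = $4970.1.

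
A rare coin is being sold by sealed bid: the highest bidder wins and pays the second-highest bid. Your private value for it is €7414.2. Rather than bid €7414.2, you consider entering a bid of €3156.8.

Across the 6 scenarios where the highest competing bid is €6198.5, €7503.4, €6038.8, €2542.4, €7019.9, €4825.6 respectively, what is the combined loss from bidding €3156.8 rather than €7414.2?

€5574

The deviation costs you only when the competing bid falls strictly between €3156.8 and €7414.2; elsewhere both bids give the same outcome.
€6198.5: truthful payoff €1215.7, deviation payoff €0 → loss €1215.7.
€7503.4: outcomes coincide → loss €0.
€6038.8: truthful payoff €1375.4, deviation payoff €0 → loss €1375.4.
€2542.4: outcomes coincide → loss €0.
€7019.9: truthful payoff €394.3, deviation payoff €0 → loss €394.3.
€4825.6: truthful payoff €2588.6, deviation payoff €0 → loss €2588.6.
Total loss = €1215.7 + €1375.4 + €394.3 + €2588.6 = €5574.
Because the price is fixed by the runner-up's bid, deviating from your value can only change a good outcome into a bad one — never the reverse.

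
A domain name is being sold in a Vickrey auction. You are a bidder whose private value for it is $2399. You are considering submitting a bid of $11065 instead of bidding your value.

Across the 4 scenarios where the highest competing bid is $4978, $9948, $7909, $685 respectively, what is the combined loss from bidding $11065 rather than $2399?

$15638

The deviation costs you only when the competing bid falls strictly between $2399 and $11065; elsewhere both bids give the same outcome.
$4978: truthful payoff $0, deviation payoff −$2579 → loss $2579.
$9948: truthful payoff $0, deviation payoff −$7549 → loss $7549.
$7909: truthful payoff $0, deviation payoff −$5510 → loss $5510.
$685: outcomes coincide → loss $0.
Total loss = $2579 + $7549 + $5510 = $15638.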